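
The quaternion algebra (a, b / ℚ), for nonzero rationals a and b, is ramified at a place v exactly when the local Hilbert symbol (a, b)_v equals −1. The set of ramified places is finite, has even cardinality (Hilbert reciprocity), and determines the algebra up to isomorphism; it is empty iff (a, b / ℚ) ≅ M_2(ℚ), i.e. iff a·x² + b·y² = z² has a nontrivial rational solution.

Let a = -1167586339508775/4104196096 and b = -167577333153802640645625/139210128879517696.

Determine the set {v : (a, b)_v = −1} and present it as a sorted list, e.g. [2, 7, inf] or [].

[19, inf]

Mod squares: a ≡ -1271, b ≡ -2337. Check v ∈ {∞, 2, 3, 5, 7, 11, 13, 19, 31, 41, 59}.
v=5: a=5^2·(≡4), b=5^4·(≡2) mod 5; (4|5)=+1, (2|5)=-1; (−1)^{2·4·2}·(+1)^4·(-1)^2 = +1.
v=31: a=31^1·(≡29), b=31^2·(≡7) mod 31; (29|31)=-1, (7|31)=+1; (−1)^{1·2·15}·(-1)^2·(+1)^1 = +1.
v=13: a=13^-2·(≡9), b=13^-4·(≡3) mod 13; (9|13)=+1, (3|13)=+1; (−1)^{-2·-4·6}·(+1)^-4·(+1)^-2 = +1.
v=2: v_2(a)=-12, v_2(b)=-24; units ≡ 1, 7 (mod 8); ε·ε+αω+βω = 0·1+-12·0+-24·0 ≡ 0  ⇒  (a,b)_2 = +1.
v=41: a=41^1·(≡36), b=41^1·(≡21) mod 41; (36|41)=+1, (21|41)=+1; (−1)^{1·1·20}·(+1)^1·(+1)^1 = +1.
v=∞: -1271 < 0 and -2337 < 0  ⇒  (a,b)_∞ = -1.
v=3: a=3^4·(≡1), b=3^7·(≡1) mod 3; (1|3)=+1, (1|3)=+1; (−1)^{4·7·1}·(+1)^7·(+1)^4 = +1.
v=11: a=11^-2·(≡4), b=11^-2·(≡2) mod 11; (4|11)=+1, (2|11)=-1; (−1)^{-2·-2·5}·(+1)^-2·(-1)^-2 = +1.
v=7: a=7^-2·(≡5), b=7^-4·(≡4) mod 7; (5|7)=-1, (4|7)=+1; (−1)^{-2·-4·3}·(-1)^-4·(+1)^-2 = +1.
v=19: a=19^4·(≡15), b=19^7·(≡18) mod 19; (15|19)=-1, (18|19)=-1; (−1)^{4·7·9}·(-1)^7·(-1)^4 = -1.
v=59: a=59^2·(≡49), b=59^2·(≡31) mod 59; (49|59)=+1, (31|59)=-1; (−1)^{2·2·29}·(+1)^2·(-1)^2 = +1.
(-1271, -2337 / ℚ) ramifies at {19, ∞}: a division algebra.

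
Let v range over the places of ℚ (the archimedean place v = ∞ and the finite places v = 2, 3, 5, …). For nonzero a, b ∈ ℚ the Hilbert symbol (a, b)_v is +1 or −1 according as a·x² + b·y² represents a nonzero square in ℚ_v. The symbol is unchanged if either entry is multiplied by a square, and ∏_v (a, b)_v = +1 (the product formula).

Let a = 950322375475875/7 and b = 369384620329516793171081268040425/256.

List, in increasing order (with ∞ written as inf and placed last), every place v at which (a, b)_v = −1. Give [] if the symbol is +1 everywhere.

Mod squares: a ≡ 3291645, b ≡ 5217. Check v ∈ {∞, 2, 3, 5, 7, 23, 29, 37, 47}.
v=37: a=37^2·(≡5), b=37^5·(≡9) mod 37; (5|37)=-1, (9|37)=+1; (−1)^{2·5·18}·(-1)^5·(+1)^2 = -1.
v=23: a=23^1·(≡1), b=23^2·(≡20) mod 23; (1|23)=+1, (20|23)=-1; (−1)^{1·2·11}·(+1)^2·(-1)^1 = -1.
v=5: a=5^3·(≡1), b=5^2·(≡2) mod 5; (1|5)=+1, (2|5)=-1; (−1)^{3·2·2}·(+1)^2·(-1)^3 = -1.
v=3: a=3^11·(≡1), b=3^23·(≡2) mod 3; (1|3)=+1, (2|3)=-1; (−1)^{11·23·1}·(+1)^23·(-1)^11 = +1.
v=7: a=7^-1·(≡3), b=7^2·(≡4) mod 7; (3|7)=-1, (4|7)=+1; (−1)^{-1·2·3}·(-1)^2·(+1)^-1 = +1.
v=47: a=47^1·(≡30), b=47^3·(≡24) mod 47; (30|47)=-1, (24|47)=+1; (−1)^{1·3·23}·(-1)^3·(+1)^1 = +1.
v=∞: 3291645 > 0 and 5217 > 0  ⇒  (a,b)_∞ = +1.
v=2: v_2(a)=0, v_2(b)=-8; units ≡ 5, 1 (mod 8); ε·ε+αω+βω = 0·0+0·0+-8·1 ≡ 0  ⇒  (a,b)_2 = +1.
v=29: a=29^1·(≡6), b=29^2·(≡18) mod 29; (6|29)=+1, (18|29)=-1; (−1)^{1·2·14}·(+1)^2·(-1)^1 = -1.
(3291645, 5217 / ℚ) ramifies at {5, 23, 29, 37}: a division algebra.

[5, 23, 29, 37]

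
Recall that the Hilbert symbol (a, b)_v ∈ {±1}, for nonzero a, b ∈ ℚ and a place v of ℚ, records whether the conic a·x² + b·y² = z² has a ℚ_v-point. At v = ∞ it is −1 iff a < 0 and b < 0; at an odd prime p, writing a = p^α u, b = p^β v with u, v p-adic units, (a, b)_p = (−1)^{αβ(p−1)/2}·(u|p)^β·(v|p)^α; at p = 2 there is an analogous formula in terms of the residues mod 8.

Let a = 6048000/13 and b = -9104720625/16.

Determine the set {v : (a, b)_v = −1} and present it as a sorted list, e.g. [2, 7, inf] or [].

(a, b) ≡ (1365, -273) mod (ℚ^×)²; places V = {2, 3, 5, 7, 11, 13, ∞}.
(a,b)_2: α=8, β=-4; u≡5, v≡7 (mod 8); ε(u)ε(v)=0·1, αω(v)=8·0, βω(u)=-4·1; sum ≡ 0  ⇒  +1.
(a,b)_3: α=3, u≡2; β=3, v≡2 (mod 3); (2|3)=-1, (2|3)=-1; sign (−1)^1·-1^3·-1^3 = -1.
(a,b)_13: α=-1, u≡10; β=1, v≡2 (mod 13); (10|13)=+1, (2|13)=-1; sign (−1)^0·+1^1·-1^-1 = -1.
(a,b)_5: α=3, u≡3; β=4, v≡2 (mod 5); (3|5)=-1, (2|5)=-1; sign (−1)^0·-1^4·-1^3 = -1.
(a,b)_∞: sgn(1365)=+, sgn(-273)=−, so +1.
(a,b)_7: α=1, u≡3; β=3, v≡5 (mod 7); (3|7)=-1, (5|7)=-1; sign (−1)^1·-1^3·-1^1 = -1.
(a,b)_11: α=0, u≡1; β=2, v≡8 (mod 11); (1|11)=+1, (8|11)=-1; sign (−1)^0·+1^2·-1^0 = +1.
Ram(1365, -273) = {3, 5, 7, 13}; no ℚ_3-point on the conic.

[3, 5, 7, 13]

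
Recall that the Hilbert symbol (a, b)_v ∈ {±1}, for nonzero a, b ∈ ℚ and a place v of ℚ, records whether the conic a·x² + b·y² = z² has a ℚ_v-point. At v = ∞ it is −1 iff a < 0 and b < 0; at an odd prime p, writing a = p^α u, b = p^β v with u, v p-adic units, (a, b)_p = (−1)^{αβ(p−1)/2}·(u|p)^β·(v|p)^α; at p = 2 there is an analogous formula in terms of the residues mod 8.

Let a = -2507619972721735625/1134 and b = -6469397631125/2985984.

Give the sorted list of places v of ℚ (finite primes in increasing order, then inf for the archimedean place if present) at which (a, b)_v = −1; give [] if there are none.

[2, 5, 7, inf]

Mod squares: a ≡ -238, b ≡ -2405. Check v ∈ {∞, 2, 3, 5, 7, 11, 13, 17, 19, 23, 37, 41}.
v=∞: -238 < 0 and -2405 < 0  ⇒  (a,b)_∞ = -1.
v=17: a=17^1·(≡3), b=17^0·(≡1) mod 17; (3|17)=-1, (1|17)=+1; (−1)^{1·0·8}·(-1)^0·(+1)^1 = +1.
v=19: a=19^2·(≡6), b=19^0·(≡10) mod 19; (6|19)=+1, (10|19)=-1; (−1)^{2·0·9}·(+1)^0·(-1)^2 = +1.
v=37: a=37^2·(≡34), b=37^1·(≡10) mod 37; (34|37)=+1, (10|37)=+1; (−1)^{2·1·18}·(+1)^1·(+1)^2 = +1.
v=13: a=13^2·(≡9), b=13^1·(≡3) mod 13; (9|13)=+1, (3|13)=+1; (−1)^{2·1·6}·(+1)^1·(+1)^2 = +1.
v=23: a=23^0·(≡7), b=23^2·(≡19) mod 23; (7|23)=-1, (19|23)=-1; (−1)^{0·2·11}·(-1)^2·(-1)^0 = +1.
v=3: a=3^-4·(≡2), b=3^-6·(≡1) mod 3; (2|3)=-1, (1|3)=+1; (−1)^{-4·-6·1}·(-1)^-6·(+1)^-4 = +1.
v=2: v_2(a)=-1, v_2(b)=-12; units ≡ 1, 3 (mod 8); ε·ε+αω+βω = 0·1+-1·1+-12·0 ≡ 1  ⇒  (a,b)_2 = -1.
v=41: a=41^4·(≡1), b=41^2·(≡14) mod 41; (1|41)=+1, (14|41)=-1; (−1)^{4·2·20}·(+1)^2·(-1)^4 = +1.
v=11: a=11^0·(≡5), b=11^2·(≡9) mod 11; (5|11)=+1, (9|11)=+1; (−1)^{0·2·5}·(+1)^2·(+1)^0 = +1.
v=5: a=5^4·(≡2), b=5^3·(≡4) mod 5; (2|5)=-1, (4|5)=+1; (−1)^{4·3·2}·(-1)^3·(+1)^4 = -1.
v=7: a=7^-1·(≡2), b=7^0·(≡5) mod 7; (2|7)=+1, (5|7)=-1; (−1)^{-1·0·3}·(+1)^0·(-1)^-1 = -1.
Ram(-238, -2405) = {2, 5, 7, ∞}; no ℚ_2-point on the conic.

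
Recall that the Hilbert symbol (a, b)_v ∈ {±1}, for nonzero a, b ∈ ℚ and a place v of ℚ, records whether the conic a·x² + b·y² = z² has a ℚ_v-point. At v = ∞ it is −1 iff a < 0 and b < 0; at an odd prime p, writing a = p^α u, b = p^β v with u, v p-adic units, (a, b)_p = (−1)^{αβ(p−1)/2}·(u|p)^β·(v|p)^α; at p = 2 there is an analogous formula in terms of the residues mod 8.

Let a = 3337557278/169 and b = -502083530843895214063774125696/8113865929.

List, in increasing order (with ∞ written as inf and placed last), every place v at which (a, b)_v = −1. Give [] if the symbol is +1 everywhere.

[]

Mod squares: a ≡ 62, b ≡ -41354. Check v ∈ {∞, 2, 3, 11, 13, 23, 29, 31, 41}.
v=41: a=41^0·(≡25), b=41^-2·(≡6) mod 41; (25|41)=+1, (6|41)=-1; (−1)^{0·-2·20}·(+1)^-2·(-1)^0 = +1.
v=13: a=13^-2·(≡3), b=13^-6·(≡3) mod 13; (3|13)=+1, (3|13)=+1; (−1)^{-2·-6·6}·(+1)^-6·(+1)^-2 = +1.
v=11: a=11^2·(≡6), b=11^4·(≡6) mod 11; (6|11)=-1, (6|11)=-1; (−1)^{2·4·5}·(-1)^4·(-1)^2 = +1.
v=2: v_2(a)=1, v_2(b)=7; units ≡ 7, 3 (mod 8); ε·ε+αω+βω = 1·1+1·1+7·0 ≡ 0  ⇒  (a,b)_2 = +1.
v=29: a=29^2·(≡1), b=29^7·(≡9) mod 29; (1|29)=+1, (9|29)=+1; (−1)^{2·7·14}·(+1)^7·(+1)^2 = +1.
v=23: a=23^2·(≡18), b=23^5·(≡17) mod 23; (18|23)=+1, (17|23)=-1; (−1)^{2·5·11}·(+1)^5·(-1)^2 = +1.
v=3: a=3^0·(≡2), b=3^4·(≡1) mod 3; (2|3)=-1, (1|3)=+1; (−1)^{0·4·1}·(-1)^4·(+1)^0 = +1.
v=31: a=31^1·(≡1), b=31^3·(≡11) mod 31; (1|31)=+1, (11|31)=-1; (−1)^{1·3·15}·(+1)^3·(-1)^1 = +1.
v=∞: 62 > 0 and -41354 < 0  ⇒  (a,b)_∞ = +1.
Every local symbol is +1, so the conic 62·x² + -41354·y² = z² has ℚ_v-points for all v and hence a ℚ-point; (a, b / ℚ) ≅ M_2(ℚ).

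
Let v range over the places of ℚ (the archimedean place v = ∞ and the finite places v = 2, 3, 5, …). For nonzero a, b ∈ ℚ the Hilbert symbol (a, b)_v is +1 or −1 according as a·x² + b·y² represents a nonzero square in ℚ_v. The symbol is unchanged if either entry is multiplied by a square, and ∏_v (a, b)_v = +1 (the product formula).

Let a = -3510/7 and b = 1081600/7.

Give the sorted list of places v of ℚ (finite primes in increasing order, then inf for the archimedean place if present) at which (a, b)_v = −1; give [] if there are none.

[2, 5, 7, 13]

(a, b) ≡ (-2730, 7) mod (ℚ^×)²; places V = {2, 3, 5, 7, 13, ∞}.
(a,b)_7: α=-1, u≡4; β=-1, v≡2 (mod 7); (4|7)=+1, (2|7)=+1; sign (−1)^1·+1^-1·+1^-1 = -1.
(a,b)_5: α=1, u≡4; β=2, v≡2 (mod 5); (4|5)=+1, (2|5)=-1; sign (−1)^0·+1^2·-1^1 = -1.
(a,b)_2: α=1, β=8; u≡3, v≡7 (mod 8); ε(u)ε(v)=1·1, αω(v)=1·0, βω(u)=8·1; sum ≡ 1  ⇒  -1.
(a,b)_∞: sgn(-2730)=−, sgn(7)=+, so +1.
(a,b)_3: α=3, u≡2; β=0, v≡1 (mod 3); (2|3)=-1, (1|3)=+1; sign (−1)^0·-1^0·+1^3 = +1.
(a,b)_13: α=1, u≡6; β=2, v≡8 (mod 13); (6|13)=-1, (8|13)=-1; sign (−1)^0·-1^2·-1^1 = -1.
Ram(-2730, 7) = {2, 5, 7, 13}; no ℚ_2-point on the conic.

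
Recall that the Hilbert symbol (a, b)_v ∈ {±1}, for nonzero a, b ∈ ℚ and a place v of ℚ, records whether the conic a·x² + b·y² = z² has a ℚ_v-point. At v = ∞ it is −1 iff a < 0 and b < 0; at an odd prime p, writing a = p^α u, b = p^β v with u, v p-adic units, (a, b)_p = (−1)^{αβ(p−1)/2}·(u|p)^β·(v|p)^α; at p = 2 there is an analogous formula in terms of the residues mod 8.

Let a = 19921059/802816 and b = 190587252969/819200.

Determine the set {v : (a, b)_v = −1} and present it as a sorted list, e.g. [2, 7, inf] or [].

[2, 37]

(a, b) ≡ (851, 2) mod (ℚ^×)²; places V = {2, 3, 5, 7, 17, 19, 23, 37, ∞}.
(a,b)_17: α=2, u≡8; β=0, v≡15 (mod 17); (8|17)=+1, (15|17)=+1; sign (−1)^0·+1^0·+1^2 = +1.
(a,b)_19: α=0, u≡8; β=2, v≡10 (mod 19); (8|19)=-1, (10|19)=-1; sign (−1)^0·-1^2·-1^0 = +1.
(a,b)_23: α=1, u≡22; β=2, v≡4 (mod 23); (22|23)=-1, (4|23)=+1; sign (−1)^0·-1^2·+1^1 = +1.
(a,b)_37: α=1, u≡35; β=2, v≡23 (mod 37); (35|37)=-1, (23|37)=-1; sign (−1)^0·-1^2·-1^1 = -1.
(a,b)_∞: sgn(851)=+, sgn(2)=+, so +1.
(a,b)_5: α=0, u≡4; β=-2, v≡3 (mod 5); (4|5)=+1, (3|5)=-1; sign (−1)^0·+1^-2·-1^0 = +1.
(a,b)_7: α=-2, u≡1; β=0, v≡2 (mod 7); (1|7)=+1, (2|7)=+1; sign (−1)^0·+1^0·+1^-2 = +1.
(a,b)_2: α=-14, β=-15; u≡3, v≡1 (mod 8); ε(u)ε(v)=1·0, αω(v)=-14·0, βω(u)=-15·1; sum ≡ 1  ⇒  -1.
(a,b)_3: α=4, u≡2; β=6, v≡2 (mod 3); (2|3)=-1, (2|3)=-1; sign (−1)^0·-1^6·-1^4 = +1.
Ram(851, 2) = {2, 37}; no ℚ_2-point on the conic.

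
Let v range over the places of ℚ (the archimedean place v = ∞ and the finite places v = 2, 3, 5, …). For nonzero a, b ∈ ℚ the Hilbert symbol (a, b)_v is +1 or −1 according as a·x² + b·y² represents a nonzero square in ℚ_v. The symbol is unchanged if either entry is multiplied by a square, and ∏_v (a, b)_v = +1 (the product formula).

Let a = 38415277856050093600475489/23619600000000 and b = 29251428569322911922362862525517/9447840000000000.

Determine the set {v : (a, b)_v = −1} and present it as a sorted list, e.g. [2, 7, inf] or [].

[7, 29]

Mod squares: a ≡ 41, b ≡ 258013. Check v ∈ {∞, 2, 3, 5, 7, 11, 17, 29, 31, 37, 41, 43, 47}.
v=2: v_2(a)=-10, v_2(b)=-14; units ≡ 1, 5 (mod 8); ε·ε+αω+βω = 0·0+-10·1+-14·0 ≡ 0  ⇒  (a,b)_2 = +1.
v=31: a=31^2·(≡19), b=31^3·(≡13) mod 31; (19|31)=+1, (13|31)=-1; (−1)^{2·3·15}·(+1)^3·(-1)^2 = +1.
v=3: a=3^-10·(≡2), b=3^-10·(≡1) mod 3; (2|3)=-1, (1|3)=+1; (−1)^{-10·-10·1}·(-1)^-10·(+1)^-10 = +1.
v=41: a=41^1·(≡8), b=41^1·(≡32) mod 41; (8|41)=+1, (32|41)=+1; (−1)^{1·1·20}·(+1)^1·(+1)^1 = +1.
v=43: a=43^2·(≡40), b=43^2·(≡31) mod 43; (40|43)=+1, (31|43)=+1; (−1)^{2·2·21}·(+1)^2·(+1)^2 = +1.
v=∞: 41 > 0 and 258013 > 0  ⇒  (a,b)_∞ = +1.
v=17: a=17^2·(≡14), b=17^2·(≡15) mod 17; (14|17)=-1, (15|17)=+1; (−1)^{2·2·8}·(-1)^2·(+1)^2 = +1.
v=11: a=11^4·(≡6), b=11^6·(≡7) mod 11; (6|11)=-1, (7|11)=-1; (−1)^{4·6·5}·(-1)^6·(-1)^4 = +1.
v=47: a=47^2·(≡26), b=47^2·(≡30) mod 47; (26|47)=-1, (30|47)=-1; (−1)^{2·2·23}·(-1)^2·(-1)^2 = +1.
v=37: a=37^2·(≡9), b=37^2·(≡9) mod 37; (9|37)=+1, (9|37)=+1; (−1)^{2·2·18}·(+1)^2·(+1)^2 = +1.
v=7: a=7^2·(≡6), b=7^3·(≡1) mod 7; (6|7)=-1, (1|7)=+1; (−1)^{2·3·3}·(-1)^3·(+1)^2 = -1.
v=5: a=5^-8·(≡4), b=5^-10·(≡2) mod 5; (4|5)=+1, (2|5)=-1; (−1)^{-8·-10·2}·(+1)^-10·(-1)^-8 = +1.
v=29: a=29^2·(≡17), b=29^3·(≡24) mod 29; (17|29)=-1, (24|29)=+1; (−1)^{2·3·14}·(-1)^3·(+1)^2 = -1.
Ram(41, 258013) = {7, 29}; no ℚ_7-point on the conic.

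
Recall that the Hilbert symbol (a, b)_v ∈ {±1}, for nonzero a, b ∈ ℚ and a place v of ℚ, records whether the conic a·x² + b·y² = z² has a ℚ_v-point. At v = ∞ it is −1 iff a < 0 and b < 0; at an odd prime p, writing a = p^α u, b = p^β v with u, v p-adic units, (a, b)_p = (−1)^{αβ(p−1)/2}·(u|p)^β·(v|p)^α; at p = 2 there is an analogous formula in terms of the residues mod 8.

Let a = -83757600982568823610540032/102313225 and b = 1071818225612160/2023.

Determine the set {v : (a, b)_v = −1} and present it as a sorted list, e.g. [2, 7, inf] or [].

[2, 3, 5, 7, 23, 29]

(a, b) ≡ (-711022, 85631934570) mod (ℚ^×)²; places V = {2, 3, 5, 7, 13, 17, 23, 29, 31, 37, 41, ∞}.
(a,b)_3: α=6, u≡2; β=1, v≡2 (mod 3); (2|3)=-1, (2|3)=-1; sign (−1)^0·-1^1·-1^6 = -1.
(a,b)_7: α=-2, u≡6; β=-1, v≡6 (mod 7); (6|7)=-1, (6|7)=-1; sign (−1)^0·-1^-1·-1^-2 = -1.
(a,b)_29: α=1, u≡4; β=1, v≡12 (mod 29); (4|29)=+1, (12|29)=-1; sign (−1)^0·+1^1·-1^1 = -1.
(a,b)_31: α=2, u≡16; β=1, v≡24 (mod 31); (16|31)=+1, (24|31)=-1; sign (−1)^0·+1^1·-1^2 = +1.
(a,b)_13: α=1, u≡4; β=1, v≡4 (mod 13); (4|13)=+1, (4|13)=+1; sign (−1)^0·+1^1·+1^1 = +1.
(a,b)_5: α=-2, u≡2; β=1, v≡4 (mod 5); (2|5)=-1, (4|5)=+1; sign (−1)^0·-1^1·+1^-2 = -1.
(a,b)_∞: sgn(-711022)=−, sgn(85631934570)=+, so +1.
(a,b)_2: α=17, β=7; u≡1, v≡5 (mod 8); ε(u)ε(v)=0·0, αω(v)=17·1, βω(u)=7·0; sum ≡ 1  ⇒  -1.
(a,b)_37: α=6, u≡26; β=3, v≡7 (mod 37); (26|37)=+1, (7|37)=+1; sign (−1)^0·+1^3·+1^6 = +1.
(a,b)_41: α=1, u≡40; β=1, v≡37 (mod 41); (40|41)=+1, (37|41)=+1; sign (−1)^0·+1^1·+1^1 = +1.
(a,b)_17: α=-4, u≡6; β=-2, v≡13 (mod 17); (6|17)=-1, (13|17)=+1; sign (−1)^0·-1^-2·+1^-4 = +1.
(a,b)_23: α=1, u≡21; β=1, v≡5 (mod 23); (21|23)=-1, (5|23)=-1; sign (−1)^1·-1^1·-1^1 = -1.
Ram(-711022, 85631934570) = {2, 3, 5, 7, 23, 29}; no ℚ_2-point on the conic.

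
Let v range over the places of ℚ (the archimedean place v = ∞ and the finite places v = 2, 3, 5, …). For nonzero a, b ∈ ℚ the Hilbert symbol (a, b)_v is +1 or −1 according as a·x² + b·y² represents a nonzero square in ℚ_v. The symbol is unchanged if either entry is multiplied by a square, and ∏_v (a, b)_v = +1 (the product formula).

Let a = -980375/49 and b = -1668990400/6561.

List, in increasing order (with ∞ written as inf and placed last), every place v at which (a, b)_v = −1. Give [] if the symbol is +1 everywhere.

(a, b) ≡ (-39215, -1043119) mod (ℚ^×)²; places V = {2, 3, 5, 7, 11, 19, 23, 31, ∞}.
(a,b)_31: α=1, u≡29; β=1, v≡27 (mod 31); (29|31)=-1, (27|31)=-1; sign (−1)^1·-1^1·-1^1 = -1.
(a,b)_11: α=1, u≡6; β=1, v≡2 (mod 11); (6|11)=-1, (2|11)=-1; sign (−1)^1·-1^1·-1^1 = -1.
(a,b)_2: α=0, β=6; u≡1, v≡1 (mod 8); ε(u)ε(v)=0·0, αω(v)=0·0, βω(u)=6·0; sum ≡ 0  ⇒  +1.
(a,b)_23: α=1, u≡21; β=1, v≡18 (mod 23); (21|23)=-1, (18|23)=+1; sign (−1)^1·-1^1·+1^1 = +1.
(a,b)_3: α=0, u≡1; β=-8, v≡2 (mod 3); (1|3)=+1, (2|3)=-1; sign (−1)^0·+1^-8·-1^0 = +1.
(a,b)_7: α=-2, u≡3; β=1, v≡5 (mod 7); (3|7)=-1, (5|7)=-1; sign (−1)^0·-1^1·-1^-2 = -1.
(a,b)_5: α=3, u≡3; β=2, v≡4 (mod 5); (3|5)=-1, (4|5)=+1; sign (−1)^0·-1^2·+1^3 = +1.
(a,b)_19: α=0, u≡4; β=1, v≡6 (mod 19); (4|19)=+1, (6|19)=+1; sign (−1)^0·+1^1·+1^0 = +1.
(a,b)_∞: sgn(-39215)=−, sgn(-1043119)=−, so -1.
|Ram(-39215, -1043119)| = 4, even; anisotropic at {7, 11, 31, ∞}.

[7, 11, 31, inf]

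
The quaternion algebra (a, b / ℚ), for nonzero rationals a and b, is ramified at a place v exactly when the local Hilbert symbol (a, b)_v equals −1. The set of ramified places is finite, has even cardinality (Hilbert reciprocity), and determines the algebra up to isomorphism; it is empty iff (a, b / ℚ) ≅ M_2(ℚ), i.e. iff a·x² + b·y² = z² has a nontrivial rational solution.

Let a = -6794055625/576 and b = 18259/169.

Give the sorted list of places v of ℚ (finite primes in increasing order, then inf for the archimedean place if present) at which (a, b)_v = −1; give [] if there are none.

[2, 7, 19, 37]

Mod squares: a ≡ -4921, b ≡ 19. Check v ∈ {∞, 2, 3, 5, 7, 13, 19, 31, 37, 47}.
v=31: a=31^0·(≡4), b=31^2·(≡8) mod 31; (4|31)=+1, (8|31)=+1; (−1)^{0·2·15}·(+1)^2·(+1)^0 = +1.
v=7: a=7^1·(≡2), b=7^0·(≡3) mod 7; (2|7)=+1, (3|7)=-1; (−1)^{1·0·3}·(+1)^0·(-1)^1 = -1.
v=3: a=3^-2·(≡2), b=3^0·(≡1) mod 3; (2|3)=-1, (1|3)=+1; (−1)^{-2·0·1}·(-1)^0·(+1)^-2 = +1.
v=2: v_2(a)=-6, v_2(b)=0; units ≡ 7, 3 (mod 8); ε·ε+αω+βω = 1·1+-6·1+0·0 ≡ 1  ⇒  (a,b)_2 = -1.
v=19: a=19^1·(≡1), b=19^1·(≡4) mod 19; (1|19)=+1, (4|19)=+1; (−1)^{1·1·9}·(+1)^1·(+1)^1 = -1.
v=47: a=47^2·(≡32), b=47^0·(≡26) mod 47; (32|47)=+1, (26|47)=-1; (−1)^{2·0·23}·(+1)^0·(-1)^2 = +1.
v=37: a=37^1·(≡5), b=37^0·(≡22) mod 37; (5|37)=-1, (22|37)=-1; (−1)^{1·0·18}·(-1)^0·(-1)^1 = -1.
v=13: a=13^0·(≡5), b=13^-2·(≡7) mod 13; (5|13)=-1, (7|13)=-1; (−1)^{0·-2·6}·(-1)^-2·(-1)^0 = +1.
v=∞: -4921 < 0 and 19 > 0  ⇒  (a,b)_∞ = +1.
v=5: a=5^4·(≡1), b=5^0·(≡1) mod 5; (1|5)=+1, (1|5)=+1; (−1)^{4·0·2}·(+1)^0·(+1)^4 = +1.
(-4921, 19 / ℚ) ramifies at {2, 7, 19, 37}: a division algebra.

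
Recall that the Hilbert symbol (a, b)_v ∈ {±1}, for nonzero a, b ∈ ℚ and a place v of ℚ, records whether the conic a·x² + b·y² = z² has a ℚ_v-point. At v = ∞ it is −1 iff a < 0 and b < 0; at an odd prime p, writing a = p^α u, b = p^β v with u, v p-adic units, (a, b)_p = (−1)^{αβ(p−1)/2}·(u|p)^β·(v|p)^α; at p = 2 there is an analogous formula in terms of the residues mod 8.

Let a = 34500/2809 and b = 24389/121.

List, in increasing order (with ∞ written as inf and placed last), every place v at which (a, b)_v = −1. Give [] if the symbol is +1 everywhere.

(a, b) ≡ (345, 29) mod (ℚ^×)²; places V = {2, 3, 5, 11, 23, 29, 53, ∞}.
(a,b)_53: α=-2, u≡50; β=0, v≡43 (mod 53); (50|53)=-1, (43|53)=+1; sign (−1)^0·-1^0·+1^-2 = +1.
(a,b)_11: α=0, u≡1; β=-2, v≡2 (mod 11); (1|11)=+1, (2|11)=-1; sign (−1)^0·+1^-2·-1^0 = +1.
(a,b)_29: α=0, u≡17; β=3, v≡6 (mod 29); (17|29)=-1, (6|29)=+1; sign (−1)^0·-1^3·+1^0 = -1.
(a,b)_23: α=1, u≡17; β=0, v≡13 (mod 23); (17|23)=-1, (13|23)=+1; sign (−1)^0·-1^0·+1^1 = +1.
(a,b)_∞: sgn(345)=+, sgn(29)=+, so +1.
(a,b)_2: α=2, β=0; u≡1, v≡5 (mod 8); ε(u)ε(v)=0·0, αω(v)=2·1, βω(u)=0·0; sum ≡ 0  ⇒  +1.
(a,b)_5: α=3, u≡4; β=0, v≡4 (mod 5); (4|5)=+1, (4|5)=+1; sign (−1)^0·+1^0·+1^3 = +1.
(a,b)_3: α=1, u≡1; β=0, v≡2 (mod 3); (1|3)=+1, (2|3)=-1; sign (−1)^0·+1^0·-1^1 = -1.
(345, 29 / ℚ) ramifies at {3, 29}: a division algebra.

[3, 29]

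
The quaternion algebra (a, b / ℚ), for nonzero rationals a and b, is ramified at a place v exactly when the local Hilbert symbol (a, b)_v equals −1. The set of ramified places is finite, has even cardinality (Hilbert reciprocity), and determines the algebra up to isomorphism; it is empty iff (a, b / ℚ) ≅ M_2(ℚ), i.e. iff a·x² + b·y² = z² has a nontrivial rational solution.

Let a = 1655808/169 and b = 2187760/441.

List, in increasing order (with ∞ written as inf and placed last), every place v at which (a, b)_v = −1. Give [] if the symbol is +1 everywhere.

[5, 23]

Mod squares: a ≡ 33, b ≡ 136735. Check v ∈ {∞, 2, 3, 5, 7, 11, 13, 23, 29, 41}.
v=41: a=41^0·(≡21), b=41^1·(≡35) mod 41; (21|41)=+1, (35|41)=-1; (−1)^{0·1·20}·(+1)^1·(-1)^0 = +1.
v=∞: 33 > 0 and 136735 > 0  ⇒  (a,b)_∞ = +1.
v=5: a=5^0·(≡2), b=5^1·(≡2) mod 5; (2|5)=-1, (2|5)=-1; (−1)^{0·1·2}·(-1)^1·(-1)^0 = -1.
v=11: a=11^1·(≡1), b=11^0·(≡3) mod 11; (1|11)=+1, (3|11)=+1; (−1)^{1·0·5}·(+1)^0·(+1)^1 = +1.
v=2: v_2(a)=10, v_2(b)=4; units ≡ 1, 7 (mod 8); ε·ε+αω+βω = 0·1+10·0+4·0 ≡ 0  ⇒  (a,b)_2 = +1.
v=7: a=7^2·(≡3), b=7^-2·(≡4) mod 7; (3|7)=-1, (4|7)=+1; (−1)^{2·-2·3}·(-1)^-2·(+1)^2 = +1.
v=3: a=3^1·(≡2), b=3^-2·(≡1) mod 3; (2|3)=-1, (1|3)=+1; (−1)^{1·-2·1}·(-1)^-2·(+1)^1 = +1.
v=23: a=23^0·(≡22), b=23^1·(≡21) mod 23; (22|23)=-1, (21|23)=-1; (−1)^{0·1·11}·(-1)^1·(-1)^0 = -1.
v=13: a=13^-2·(≡11), b=13^0·(≡10) mod 13; (11|13)=-1, (10|13)=+1; (−1)^{-2·0·6}·(-1)^0·(+1)^-2 = +1.
v=29: a=29^0·(≡1), b=29^1·(≡26) mod 29; (1|29)=+1, (26|29)=-1; (−1)^{0·1·14}·(+1)^1·(-1)^0 = +1.
|Ram(33, 136735)| = 2, even; anisotropic at {5, 23}.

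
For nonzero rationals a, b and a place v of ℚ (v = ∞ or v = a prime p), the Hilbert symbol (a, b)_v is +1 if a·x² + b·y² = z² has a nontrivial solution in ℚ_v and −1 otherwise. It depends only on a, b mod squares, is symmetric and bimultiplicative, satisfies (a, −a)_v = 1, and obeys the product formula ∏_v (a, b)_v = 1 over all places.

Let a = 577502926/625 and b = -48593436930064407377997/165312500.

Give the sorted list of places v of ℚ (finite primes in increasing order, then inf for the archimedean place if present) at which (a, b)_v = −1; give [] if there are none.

(a, b) ≡ (286, -385) mod (ℚ^×)²; places V = {2, 3, 5, 7, 11, 13, 23, 29, ∞}.
(a,b)_29: α=2, u≡16; β=6, v≡26 (mod 29); (16|29)=+1, (26|29)=-1; sign (−1)^0·+1^6·-1^2 = +1.
(a,b)_5: α=-4, u≡1; β=-7, v≡3 (mod 5); (1|5)=+1, (3|5)=-1; sign (−1)^0·+1^-7·-1^-4 = +1.
(a,b)_2: α=1, β=-2; u≡7, v≡7 (mod 8); ε(u)ε(v)=1·1, αω(v)=1·0, βω(u)=-2·0; sum ≡ 1  ⇒  -1.
(a,b)_23: α=0, u≡5; β=-2, v≡13 (mod 23); (5|23)=-1, (13|23)=+1; sign (−1)^0·-1^-2·+1^0 = +1.
(a,b)_3: α=0, u≡1; β=2, v≡2 (mod 3); (1|3)=+1, (2|3)=-1; sign (−1)^0·+1^2·-1^0 = +1.
(a,b)_7: α=4, u≡3; β=9, v≡4 (mod 7); (3|7)=-1, (4|7)=+1; sign (−1)^0·-1^9·+1^4 = -1.
(a,b)_13: α=1, u≡1; β=2, v≡2 (mod 13); (1|13)=+1, (2|13)=-1; sign (−1)^0·+1^2·-1^1 = -1.
(a,b)_∞: sgn(286)=+, sgn(-385)=−, so +1.
(a,b)_11: α=1, u≡3; β=3, v≡3 (mod 11); (3|11)=+1, (3|11)=+1; sign (−1)^1·+1^3·+1^1 = -1.
(286, -385 / ℚ) ramifies at {2, 7, 11, 13}: a division algebra.

[2, 7, 11, 13]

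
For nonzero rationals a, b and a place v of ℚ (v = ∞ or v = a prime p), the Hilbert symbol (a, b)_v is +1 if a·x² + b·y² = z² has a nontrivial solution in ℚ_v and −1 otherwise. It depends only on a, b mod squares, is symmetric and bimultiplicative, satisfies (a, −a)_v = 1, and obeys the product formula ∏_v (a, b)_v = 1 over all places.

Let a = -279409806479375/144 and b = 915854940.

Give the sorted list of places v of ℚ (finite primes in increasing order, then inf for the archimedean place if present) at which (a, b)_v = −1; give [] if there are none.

(a, b) ≡ (-143, 150535) mod (ℚ^×)²; places V = {2, 3, 5, 7, 11, 13, 17, 23, ∞}.
(a,b)_3: α=-2, u≡1; β=2, v≡1 (mod 3); (1|3)=+1, (1|3)=+1; sign (−1)^0·+1^2·+1^-2 = +1.
(a,b)_5: α=4, u≡2; β=1, v≡3 (mod 5); (2|5)=-1, (3|5)=-1; sign (−1)^0·-1^1·-1^4 = -1.
(a,b)_23: α=2, u≡13; β=1, v≡18 (mod 23); (13|23)=+1, (18|23)=+1; sign (−1)^0·+1^1·+1^2 = +1.
(a,b)_7: α=0, u≡4; β=1, v≡1 (mod 7); (4|7)=+1, (1|7)=+1; sign (−1)^0·+1^1·+1^0 = +1.
(a,b)_2: α=-4, β=2; u≡1, v≡7 (mod 8); ε(u)ε(v)=0·1, αω(v)=-4·0, βω(u)=2·0; sum ≡ 0  ⇒  +1.
(a,b)_∞: sgn(-143)=−, sgn(150535)=+, so +1.
(a,b)_13: α=3, u≡8; β=2, v≡2 (mod 13); (8|13)=-1, (2|13)=-1; sign (−1)^0·-1^2·-1^3 = -1.
(a,b)_17: α=2, u≡3; β=1, v≡4 (mod 17); (3|17)=-1, (4|17)=+1; sign (−1)^0·-1^1·+1^2 = -1.
(a,b)_11: α=3, u≡4; β=1, v≡1 (mod 11); (4|11)=+1, (1|11)=+1; sign (−1)^1·+1^1·+1^3 = -1.
Ram(-143, 150535) = {5, 11, 13, 17}; no ℚ_5-point on the conic.

[5, 11, 13, 17]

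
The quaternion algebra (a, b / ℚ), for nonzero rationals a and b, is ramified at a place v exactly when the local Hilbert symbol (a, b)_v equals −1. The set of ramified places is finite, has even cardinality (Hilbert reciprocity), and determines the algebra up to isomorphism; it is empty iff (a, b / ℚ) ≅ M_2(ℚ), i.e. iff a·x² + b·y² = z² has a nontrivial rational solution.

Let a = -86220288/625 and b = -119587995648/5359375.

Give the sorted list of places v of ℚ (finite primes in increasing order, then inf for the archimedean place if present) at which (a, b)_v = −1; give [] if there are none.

Mod squares: a ≡ -462, b ≡ -154. Check v ∈ {∞, 2, 3, 5, 7, 11}.
v=3: a=3^7·(≡2), b=3^4·(≡2) mod 3; (2|3)=-1, (2|3)=-1; (−1)^{7·4·1}·(-1)^4·(-1)^7 = -1.
v=5: a=5^-4·(≡2), b=5^-6·(≡4) mod 5; (2|5)=-1, (4|5)=+1; (−1)^{-4·-6·2}·(-1)^-6·(+1)^-4 = +1.
v=11: a=11^1·(≡2), b=11^1·(≡6) mod 11; (2|11)=-1, (6|11)=-1; (−1)^{1·1·5}·(-1)^1·(-1)^1 = -1.
v=7: a=7^1·(≡1), b=7^-3·(≡5) mod 7; (1|7)=+1, (5|7)=-1; (−1)^{1·-3·3}·(+1)^-3·(-1)^1 = +1.
v=∞: -462 < 0 and -154 < 0  ⇒  (a,b)_∞ = -1.
v=2: v_2(a)=9, v_2(b)=27; units ≡ 1, 3 (mod 8); ε·ε+αω+βω = 0·1+9·1+27·0 ≡ 1  ⇒  (a,b)_2 = -1.
(-462, -154 / ℚ) ramifies at {2, 3, 11, ∞}: a division algebra.

[2, 3, 11, inf]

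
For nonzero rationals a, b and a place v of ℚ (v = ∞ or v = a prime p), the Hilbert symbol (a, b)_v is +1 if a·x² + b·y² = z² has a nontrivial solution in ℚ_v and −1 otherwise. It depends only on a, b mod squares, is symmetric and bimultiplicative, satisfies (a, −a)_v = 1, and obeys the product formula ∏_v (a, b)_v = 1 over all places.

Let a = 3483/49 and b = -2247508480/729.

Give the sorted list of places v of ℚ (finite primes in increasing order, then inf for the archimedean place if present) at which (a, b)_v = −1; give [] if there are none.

[5, 23]

Mod squares: a ≡ 43, b ≡ -179170. Check v ∈ {∞, 2, 3, 5, 7, 19, 23, 41, 43}.
v=43: a=43^1·(≡35), b=43^0·(≡23) mod 43; (35|43)=+1, (23|43)=+1; (−1)^{1·0·21}·(+1)^0·(+1)^1 = +1.
v=3: a=3^4·(≡1), b=3^-6·(≡2) mod 3; (1|3)=+1, (2|3)=-1; (−1)^{4·-6·1}·(+1)^-6·(-1)^4 = +1.
v=19: a=19^0·(≡4), b=19^1·(≡2) mod 19; (4|19)=+1, (2|19)=-1; (−1)^{0·1·9}·(+1)^1·(-1)^0 = +1.
v=23: a=23^0·(≡11), b=23^1·(≡14) mod 23; (11|23)=-1, (14|23)=-1; (−1)^{0·1·11}·(-1)^1·(-1)^0 = -1.
v=∞: 43 > 0 and -179170 < 0  ⇒  (a,b)_∞ = +1.
v=7: a=7^-2·(≡4), b=7^2·(≡1) mod 7; (4|7)=+1, (1|7)=+1; (−1)^{-2·2·3}·(+1)^2·(+1)^-2 = +1.
v=5: a=5^0·(≡2), b=5^1·(≡1) mod 5; (2|5)=-1, (1|5)=+1; (−1)^{0·1·2}·(-1)^1·(+1)^0 = -1.
v=41: a=41^0·(≡10), b=41^1·(≡22) mod 41; (10|41)=+1, (22|41)=-1; (−1)^{0·1·20}·(+1)^1·(-1)^0 = +1.
v=2: v_2(a)=0, v_2(b)=9; units ≡ 3, 7 (mod 8); ε·ε+αω+βω = 1·1+0·0+9·1 ≡ 0  ⇒  (a,b)_2 = +1.
|Ram(43, -179170)| = 2, even; anisotropic at {5, 23}.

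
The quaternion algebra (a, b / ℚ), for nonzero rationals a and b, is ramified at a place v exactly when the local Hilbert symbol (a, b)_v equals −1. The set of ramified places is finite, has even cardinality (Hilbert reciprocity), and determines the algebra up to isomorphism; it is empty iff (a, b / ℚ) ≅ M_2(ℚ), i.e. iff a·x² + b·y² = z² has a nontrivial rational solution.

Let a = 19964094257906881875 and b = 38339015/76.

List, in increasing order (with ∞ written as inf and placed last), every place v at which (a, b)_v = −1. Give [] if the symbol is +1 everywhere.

[13, 19]

(a, b) ≡ (9139, 393965) mod (ℚ^×)²; places V = {2, 3, 5, 11, 13, 19, 29, 37, 43, ∞}.
(a,b)_3: α=4, u≡1; β=0, v≡2 (mod 3); (1|3)=+1, (2|3)=-1; sign (−1)^0·+1^0·-1^4 = +1.
(a,b)_19: α=3, u≡17; β=-1, v≡9 (mod 19); (17|19)=+1, (9|19)=+1; sign (−1)^1·+1^-1·+1^3 = -1.
(a,b)_13: α=3, u≡12; β=1, v≡6 (mod 13); (12|13)=+1, (6|13)=-1; sign (−1)^0·+1^1·-1^3 = -1.
(a,b)_29: α=4, u≡20; β=1, v≡20 (mod 29); (20|29)=+1, (20|29)=+1; sign (−1)^0·+1^1·+1^4 = +1.
(a,b)_11: α=0, u≡1; β=1, v≡7 (mod 11); (1|11)=+1, (7|11)=-1; sign (−1)^0·+1^1·-1^0 = +1.
(a,b)_∞: sgn(9139)=+, sgn(393965)=+, so +1.
(a,b)_37: α=1, u≡21; β=0, v≡11 (mod 37); (21|37)=+1, (11|37)=+1; sign (−1)^0·+1^0·+1^1 = +1.
(a,b)_2: α=0, β=-2; u≡3, v≡5 (mod 8); ε(u)ε(v)=1·0, αω(v)=0·1, βω(u)=-2·1; sum ≡ 0  ⇒  +1.
(a,b)_43: α=0, u≡25; β=2, v≡12 (mod 43); (25|43)=+1, (12|43)=-1; sign (−1)^0·+1^2·-1^0 = +1.
(a,b)_5: α=4, u≡1; β=1, v≡3 (mod 5); (1|5)=+1, (3|5)=-1; sign (−1)^0·+1^1·-1^4 = +1.
Ram(9139, 393965) = {13, 19}; no ℚ_13-point on the conic.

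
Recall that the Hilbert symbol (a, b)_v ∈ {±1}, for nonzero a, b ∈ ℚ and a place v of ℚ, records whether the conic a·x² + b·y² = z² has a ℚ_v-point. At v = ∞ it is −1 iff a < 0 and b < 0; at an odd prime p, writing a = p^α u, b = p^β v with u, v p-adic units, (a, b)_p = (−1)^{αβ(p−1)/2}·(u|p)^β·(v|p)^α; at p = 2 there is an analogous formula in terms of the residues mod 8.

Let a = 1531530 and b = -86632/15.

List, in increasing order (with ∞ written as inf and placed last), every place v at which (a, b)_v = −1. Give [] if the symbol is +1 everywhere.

[7, 17]

Mod squares: a ≡ 170170, b ≡ -6630. Check v ∈ {∞, 2, 3, 5, 7, 11, 13, 17}.
v=7: a=7^1·(≡5), b=7^2·(≡3) mod 7; (5|7)=-1, (3|7)=-1; (−1)^{1·2·3}·(-1)^2·(-1)^1 = -1.
v=5: a=5^1·(≡1), b=5^-1·(≡1) mod 5; (1|5)=+1, (1|5)=+1; (−1)^{1·-1·2}·(+1)^-1·(+1)^1 = +1.
v=2: v_2(a)=1, v_2(b)=3; units ≡ 5, 5 (mod 8); ε·ε+αω+βω = 0·0+1·1+3·1 ≡ 0  ⇒  (a,b)_2 = +1.
v=11: a=11^1·(≡3), b=11^0·(≡1) mod 11; (3|11)=+1, (1|11)=+1; (−1)^{1·0·5}·(+1)^0·(+1)^1 = +1.
v=3: a=3^2·(≡1), b=3^-1·(≡1) mod 3; (1|3)=+1, (1|3)=+1; (−1)^{2·-1·1}·(+1)^-1·(+1)^2 = +1.
v=∞: 170170 > 0 and -6630 < 0  ⇒  (a,b)_∞ = +1.
v=17: a=17^1·(≡7), b=17^1·(≡15) mod 17; (7|17)=-1, (15|17)=+1; (−1)^{1·1·8}·(-1)^1·(+1)^1 = -1.
v=13: a=13^1·(≡4), b=13^1·(≡9) mod 13; (4|13)=+1, (9|13)=+1; (−1)^{1·1·6}·(+1)^1·(+1)^1 = +1.
Ram(170170, -6630) = {7, 17}; no ℚ_7-point on the conic.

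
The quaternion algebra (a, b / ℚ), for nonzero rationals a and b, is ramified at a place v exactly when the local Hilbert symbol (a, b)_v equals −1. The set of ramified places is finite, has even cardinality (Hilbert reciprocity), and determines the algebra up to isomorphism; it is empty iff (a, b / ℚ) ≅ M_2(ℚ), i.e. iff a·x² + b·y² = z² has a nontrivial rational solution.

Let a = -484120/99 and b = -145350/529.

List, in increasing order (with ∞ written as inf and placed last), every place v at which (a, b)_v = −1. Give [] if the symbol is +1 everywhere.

[2, inf]

(a, b) ≡ (-27170, -646) mod (ℚ^×)²; places V = {2, 3, 5, 7, 11, 13, 17, 19, 23, ∞}.
(a,b)_13: α=1, u≡12; β=0, v≡9 (mod 13); (12|13)=+1, (9|13)=+1; sign (−1)^0·+1^0·+1^1 = +1.
(a,b)_23: α=0, u≡1; β=-2, v≡10 (mod 23); (1|23)=+1, (10|23)=-1; sign (−1)^0·+1^-2·-1^0 = +1.
(a,b)_5: α=1, u≡4; β=2, v≡4 (mod 5); (4|5)=+1, (4|5)=+1; sign (−1)^0·+1^2·+1^1 = +1.
(a,b)_∞: sgn(-27170)=−, sgn(-646)=−, so -1.
(a,b)_2: α=3, β=1; u≡7, v≡5 (mod 8); ε(u)ε(v)=1·0, αω(v)=3·1, βω(u)=1·0; sum ≡ 1  ⇒  -1.
(a,b)_7: α=2, u≡4; β=0, v≡3 (mod 7); (4|7)=+1, (3|7)=-1; sign (−1)^0·+1^0·-1^2 = +1.
(a,b)_19: α=1, u≡14; β=1, v≡4 (mod 19); (14|19)=-1, (4|19)=+1; sign (−1)^1·-1^1·+1^1 = +1.
(a,b)_3: α=-2, u≡1; β=2, v≡2 (mod 3); (1|3)=+1, (2|3)=-1; sign (−1)^0·+1^2·-1^-2 = +1.
(a,b)_17: α=0, u≡15; β=1, v≡9 (mod 17); (15|17)=+1, (9|17)=+1; sign (−1)^0·+1^1·+1^0 = +1.
(a,b)_11: α=-1, u≡5; β=0, v≡4 (mod 11); (5|11)=+1, (4|11)=+1; sign (−1)^0·+1^0·+1^-1 = +1.
Ram(-27170, -646) = {2, ∞}; no ℚ_2-point on the conic.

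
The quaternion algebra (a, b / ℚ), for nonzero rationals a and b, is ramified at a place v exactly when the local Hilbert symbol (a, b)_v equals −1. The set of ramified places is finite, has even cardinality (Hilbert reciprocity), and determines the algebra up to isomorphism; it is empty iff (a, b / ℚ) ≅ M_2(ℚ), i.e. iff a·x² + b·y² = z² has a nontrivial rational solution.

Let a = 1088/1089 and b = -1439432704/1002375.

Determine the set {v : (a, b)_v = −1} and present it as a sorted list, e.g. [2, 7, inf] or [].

Mod squares: a ≡ 17, b ≡ -1045. Check v ∈ {∞, 2, 3, 5, 11, 17, 19}.
v=5: a=5^0·(≡2), b=5^-3·(≡4) mod 5; (2|5)=-1, (4|5)=+1; (−1)^{0·-3·2}·(-1)^-3·(+1)^0 = -1.
v=19: a=19^0·(≡4), b=19^1·(≡10) mod 19; (4|19)=+1, (10|19)=-1; (−1)^{0·1·9}·(+1)^1·(-1)^0 = +1.
v=∞: 17 > 0 and -1045 < 0  ⇒  (a,b)_∞ = +1.
v=11: a=11^-2·(≡6), b=11^-1·(≡5) mod 11; (6|11)=-1, (5|11)=+1; (−1)^{-2·-1·5}·(-1)^-1·(+1)^-2 = -1.
v=2: v_2(a)=6, v_2(b)=18; units ≡ 1, 3 (mod 8); ε·ε+αω+βω = 0·1+6·1+18·0 ≡ 0  ⇒  (a,b)_2 = +1.
v=3: a=3^-2·(≡2), b=3^-6·(≡2) mod 3; (2|3)=-1, (2|3)=-1; (−1)^{-2·-6·1}·(-1)^-6·(-1)^-2 = +1.
v=17: a=17^1·(≡13), b=17^2·(≡15) mod 17; (13|17)=+1, (15|17)=+1; (−1)^{1·2·8}·(+1)^2·(+1)^1 = +1.
Ram(17, -1045) = {5, 11}; no ℚ_5-point on the conic.

[5, 11]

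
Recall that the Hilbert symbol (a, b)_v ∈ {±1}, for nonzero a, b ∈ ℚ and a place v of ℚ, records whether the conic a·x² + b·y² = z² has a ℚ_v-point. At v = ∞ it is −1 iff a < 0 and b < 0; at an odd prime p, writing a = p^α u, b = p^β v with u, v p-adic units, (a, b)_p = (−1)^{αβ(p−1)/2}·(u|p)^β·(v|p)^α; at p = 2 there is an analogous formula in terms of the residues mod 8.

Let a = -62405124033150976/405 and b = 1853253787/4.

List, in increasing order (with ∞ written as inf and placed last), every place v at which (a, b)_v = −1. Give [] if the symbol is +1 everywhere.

[2, 5, 11, 19]

(a, b) ≡ (-5, 42427) mod (ℚ^×)²; places V = {2, 3, 5, 7, 11, 19, 23, 29, ∞}.
(a,b)_7: α=2, u≡1; β=1, v≡5 (mod 7); (1|7)=+1, (5|7)=-1; sign (−1)^0·+1^1·-1^2 = +1.
(a,b)_29: α=2, u≡24; β=1, v≡1 (mod 29); (24|29)=+1, (1|29)=+1; sign (−1)^0·+1^1·+1^2 = +1.
(a,b)_19: α=2, u≡3; β=3, v≡8 (mod 19); (3|19)=-1, (8|19)=-1; sign (−1)^0·-1^3·-1^2 = -1.
(a,b)_3: α=-4, u≡1; β=0, v≡1 (mod 3); (1|3)=+1, (1|3)=+1; sign (−1)^0·+1^0·+1^-4 = +1.
(a,b)_11: α=2, u≡6; β=3, v≡2 (mod 11); (6|11)=-1, (2|11)=-1; sign (−1)^0·-1^3·-1^2 = -1.
(a,b)_2: α=16, β=-2; u≡3, v≡3 (mod 8); ε(u)ε(v)=1·1, αω(v)=16·1, βω(u)=-2·1; sum ≡ 1  ⇒  -1.
(a,b)_23: α=2, u≡18; β=0, v≡15 (mod 23); (18|23)=+1, (15|23)=-1; sign (−1)^0·+1^0·-1^2 = +1.
(a,b)_∞: sgn(-5)=−, sgn(42427)=+, so +1.
(a,b)_5: α=-1, u≡4; β=0, v≡3 (mod 5); (4|5)=+1, (3|5)=-1; sign (−1)^0·+1^0·-1^-1 = -1.
Ram(-5, 42427) = {2, 5, 11, 19}; no ℚ_2-point on the conic.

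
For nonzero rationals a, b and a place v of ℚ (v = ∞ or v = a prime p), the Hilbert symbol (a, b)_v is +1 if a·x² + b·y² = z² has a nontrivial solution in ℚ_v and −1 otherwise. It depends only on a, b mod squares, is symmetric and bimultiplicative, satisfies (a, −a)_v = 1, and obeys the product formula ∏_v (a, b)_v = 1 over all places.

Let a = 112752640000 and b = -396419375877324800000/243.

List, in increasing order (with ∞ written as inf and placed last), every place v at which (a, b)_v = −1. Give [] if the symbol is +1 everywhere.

[2, 7]

(a, b) ≡ (91, -2310) mod (ℚ^×)²; places V = {2, 3, 5, 7, 11, 13, ∞}.
(a,b)_13: α=1, u≡8; β=2, v≡1 (mod 13); (8|13)=-1, (1|13)=+1; sign (−1)^0·-1^2·+1^1 = +1.
(a,b)_11: α=2, u≡3; β=3, v≡7 (mod 11); (3|11)=+1, (7|11)=-1; sign (−1)^0·+1^3·-1^2 = +1.
(a,b)_∞: sgn(91)=+, sgn(-2310)=−, so +1.
(a,b)_5: α=4, u≡4; β=5, v≡3 (mod 5); (4|5)=+1, (3|5)=-1; sign (−1)^0·+1^5·-1^4 = +1.
(a,b)_7: α=1, u≡5; β=5, v≡3 (mod 7); (5|7)=-1, (3|7)=-1; sign (−1)^1·-1^5·-1^1 = -1.
(a,b)_3: α=0, u≡1; β=-5, v≡1 (mod 3); (1|3)=+1, (1|3)=+1; sign (−1)^0·+1^-5·+1^0 = +1.
(a,b)_2: α=14, β=25; u≡3, v≡5 (mod 8); ε(u)ε(v)=1·0, αω(v)=14·1, βω(u)=25·1; sum ≡ 1  ⇒  -1.
Ram(91, -2310) = {2, 7}; no ℚ_2-point on the conic.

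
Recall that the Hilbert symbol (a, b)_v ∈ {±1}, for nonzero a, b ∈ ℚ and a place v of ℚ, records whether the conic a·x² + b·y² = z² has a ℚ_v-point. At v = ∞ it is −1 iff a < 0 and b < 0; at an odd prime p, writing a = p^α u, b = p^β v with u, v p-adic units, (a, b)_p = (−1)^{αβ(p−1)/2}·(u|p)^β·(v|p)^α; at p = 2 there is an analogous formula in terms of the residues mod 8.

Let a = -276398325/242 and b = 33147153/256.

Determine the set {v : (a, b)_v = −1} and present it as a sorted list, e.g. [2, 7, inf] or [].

[31, 37]

(a, b) ≡ (-272986, 21793) mod (ℚ^×)²; places V = {2, 3, 5, 7, 11, 13, 17, 19, 31, 37, ∞}.
(a,b)_17: α=1, u≡6; β=0, v≡9 (mod 17); (6|17)=-1, (9|17)=+1; sign (−1)^0·-1^0·+1^1 = +1.
(a,b)_7: α=1, u≡5; β=0, v≡1 (mod 7); (5|7)=-1, (1|7)=+1; sign (−1)^0·-1^0·+1^1 = +1.
(a,b)_13: α=0, u≡12; β=2, v≡5 (mod 13); (12|13)=+1, (5|13)=-1; sign (−1)^0·+1^2·-1^0 = +1.
(a,b)_5: α=2, u≡1; β=0, v≡3 (mod 5); (1|5)=+1, (3|5)=-1; sign (−1)^0·+1^0·-1^2 = +1.
(a,b)_37: α=1, u≡13; β=1, v≡4 (mod 37); (13|37)=-1, (4|37)=+1; sign (−1)^0·-1^1·+1^1 = -1.
(a,b)_11: α=-2, u≡3; β=0, v≡2 (mod 11); (3|11)=+1, (2|11)=-1; sign (−1)^0·+1^0·-1^-2 = +1.
(a,b)_31: α=1, u≡12; β=1, v≡13 (mod 31); (12|31)=-1, (13|31)=-1; sign (−1)^1·-1^1·-1^1 = -1.
(a,b)_∞: sgn(-272986)=−, sgn(21793)=+, so +1.
(a,b)_3: α=4, u≡2; β=2, v≡1 (mod 3); (2|3)=-1, (1|3)=+1; sign (−1)^0·-1^2·+1^4 = +1.
(a,b)_19: α=0, u≡1; β=1, v≡5 (mod 19); (1|19)=+1, (5|19)=+1; sign (−1)^0·+1^1·+1^0 = +1.
(a,b)_2: α=-1, β=-8; u≡3, v≡1 (mod 8); ε(u)ε(v)=1·0, αω(v)=-1·0, βω(u)=-8·1; sum ≡ 0  ⇒  +1.
Ram(-272986, 21793) = {31, 37}; no ℚ_31-point on the conic.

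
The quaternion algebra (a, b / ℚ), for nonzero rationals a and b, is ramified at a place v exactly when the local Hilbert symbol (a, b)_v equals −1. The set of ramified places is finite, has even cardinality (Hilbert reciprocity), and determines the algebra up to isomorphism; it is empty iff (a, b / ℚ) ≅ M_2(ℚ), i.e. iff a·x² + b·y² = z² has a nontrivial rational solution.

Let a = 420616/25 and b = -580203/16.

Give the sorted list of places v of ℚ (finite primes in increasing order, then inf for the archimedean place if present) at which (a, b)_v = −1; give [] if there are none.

[2, 19, 29, 37]

(a, b) ≡ (2146, -7163) mod (ℚ^×)²; places V = {2, 3, 5, 7, 13, 19, 29, 37, ∞}.
(a,b)_5: α=-2, u≡1; β=0, v≡2 (mod 5); (1|5)=+1, (2|5)=-1; sign (−1)^0·+1^0·-1^-2 = +1.
(a,b)_37: α=1, u≡27; β=0, v≡32 (mod 37); (27|37)=+1, (32|37)=-1; sign (−1)^0·+1^0·-1^1 = -1.
(a,b)_∞: sgn(2146)=+, sgn(-7163)=−, so +1.
(a,b)_13: α=0, u≡12; β=1, v≡8 (mod 13); (12|13)=+1, (8|13)=-1; sign (−1)^0·+1^1·-1^0 = +1.
(a,b)_2: α=3, β=-4; u≡1, v≡5 (mod 8); ε(u)ε(v)=0·0, αω(v)=3·1, βω(u)=-4·0; sum ≡ 1  ⇒  -1.
(a,b)_19: α=0, u≡18; β=1, v≡14 (mod 19); (18|19)=-1, (14|19)=-1; sign (−1)^0·-1^1·-1^0 = -1.
(a,b)_3: α=0, u≡1; β=4, v≡1 (mod 3); (1|3)=+1, (1|3)=+1; sign (−1)^0·+1^4·+1^0 = +1.
(a,b)_29: α=1, u≡28; β=1, v≡2 (mod 29); (28|29)=+1, (2|29)=-1; sign (−1)^0·+1^1·-1^1 = -1.
(a,b)_7: α=2, u≡4; β=0, v≡3 (mod 7); (4|7)=+1, (3|7)=-1; sign (−1)^0·+1^0·-1^2 = +1.
|Ram(2146, -7163)| = 4, even; anisotropic at {2, 19, 29, 37}.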